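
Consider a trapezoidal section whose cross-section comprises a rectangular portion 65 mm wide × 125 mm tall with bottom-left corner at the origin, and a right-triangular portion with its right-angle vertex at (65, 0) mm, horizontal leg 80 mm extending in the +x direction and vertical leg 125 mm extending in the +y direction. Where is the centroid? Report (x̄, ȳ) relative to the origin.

rectangular portion: A = 65 × 125 = 8125.00, centroid at (32.50, 62.50).
triangular portion: A = ½·80·125 = 5000.00, centroid at (91.67, 41.67).
ΣA = 13125.00 mm², ΣAx̄ = 722395.83 mm³, ΣAȳ = 716145.83 mm³.
x̄ = 722395.83/13125.00 = 55.04 mm; ȳ = 716145.83/13125.00 = 54.56 mm.

x̄ = 55.04 mm, ȳ = 54.56 mm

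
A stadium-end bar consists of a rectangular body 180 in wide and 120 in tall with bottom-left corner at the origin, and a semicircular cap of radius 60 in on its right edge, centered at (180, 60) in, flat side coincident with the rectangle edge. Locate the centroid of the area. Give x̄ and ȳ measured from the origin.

x̄ = 113.96 in, ȳ = 60.00 in

Part | A | x̄ᵢ | ȳᵢ | A·x̄ᵢ | A·ȳᵢ
rectangular body | 21600.00 | 90.00 | 60.00 | 1944000.00 | 1296000.00
semicircular end | 5654.87 | 205.46 | 60.00 | 1161876.02 | 339292.01
Σ | 27254.87 |  |  | 3105876.02 | 1635292.01
x̄ = 3105876.02 / 27254.87 = 113.96 in
ȳ = 1635292.01 / 27254.87 = 60.00 in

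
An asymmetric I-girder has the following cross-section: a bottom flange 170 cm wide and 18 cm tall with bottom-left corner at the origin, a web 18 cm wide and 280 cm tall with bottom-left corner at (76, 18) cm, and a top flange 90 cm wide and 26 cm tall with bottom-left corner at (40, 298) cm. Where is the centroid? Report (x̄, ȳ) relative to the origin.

x̄ = 85.00 cm, ȳ = 148.62 cm

Part | A | x̄ᵢ | ȳᵢ | A·x̄ᵢ | A·ȳᵢ
bottom flange | 3060.00 | 85.00 | 9.00 | 260100.00 | 27540.00
web | 5040.00 | 85.00 | 158.00 | 428400.00 | 796320.00
top flange | 2340.00 | 85.00 | 311.00 | 198900.00 | 727740.00
Σ | 10440.00 |  |  | 887400.00 | 1551600.00
x̄ = 887400.00 / 10440.00 = 85.00 cm
ȳ = 1551600.00 / 10440.00 = 148.62 cm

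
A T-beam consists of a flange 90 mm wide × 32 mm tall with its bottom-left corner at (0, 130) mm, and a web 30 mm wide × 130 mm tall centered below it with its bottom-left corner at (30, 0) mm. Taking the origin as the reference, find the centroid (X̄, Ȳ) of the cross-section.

Part | A | x̄ᵢ | ȳᵢ | A·x̄ᵢ | A·ȳᵢ
web | 3900.00 | 45.00 | 65.00 | 175500.00 | 253500.00
flange | 2880.00 | 45.00 | 146.00 | 129600.00 | 420480.00
Σ | 6780.00 |  |  | 305100.00 | 673980.00
X̄ = 305100.00 / 6780.00 = 45.00 mm
Ȳ = 673980.00 / 6780.00 = 99.41 mm

X̄ = 45.00 mm, Ȳ = 99.41 mm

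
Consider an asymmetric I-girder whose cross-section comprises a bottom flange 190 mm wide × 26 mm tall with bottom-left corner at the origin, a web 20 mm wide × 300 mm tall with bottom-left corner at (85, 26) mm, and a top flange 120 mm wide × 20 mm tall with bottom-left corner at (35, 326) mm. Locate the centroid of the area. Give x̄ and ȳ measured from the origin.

x̄ = 95.00 mm, ȳ = 144.42 mm

bottom flange: A = 190 × 26 = 4940.00, centroid at (95.00, 13.00).
web: A = 20 × 300 = 6000.00, centroid at (95.00, 176.00).
top flange: A = 120 × 20 = 2400.00, centroid at (95.00, 336.00).
ΣA = 13340.00 mm², ΣAx̄ = 1267300.00 mm³, ΣAȳ = 1926620.00 mm³.
x̄ = 1267300.00/13340.00 = 95.00 mm; ȳ = 1926620.00/13340.00 = 144.42 mm.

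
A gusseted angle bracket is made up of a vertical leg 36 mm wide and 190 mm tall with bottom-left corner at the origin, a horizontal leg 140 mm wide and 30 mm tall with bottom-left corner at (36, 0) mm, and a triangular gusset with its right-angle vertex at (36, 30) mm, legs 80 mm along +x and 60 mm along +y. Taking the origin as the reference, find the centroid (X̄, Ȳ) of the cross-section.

X̄ = 53.48 mm, Ȳ = 61.96 mm

vertical leg: A = 36 × 190 = 6840.00, centroid at (18.00, 95.00).
horizontal leg: A = 140 × 30 = 4200.00, centroid at (106.00, 15.00).
gusset: A = ½·80·60 = 2400.00, centroid at (62.67, 50.00).
ΣA = 13440.00 mm²
ΣAX̄ = (6840.00)(18.00) + (4200.00)(106.00) + (2400.00)(62.67) = 718720.00 mm³
ΣAȲ = (6840.00)(95.00) + (4200.00)(15.00) + (2400.00)(50.00) = 832800.00 mm³
X̄ = 718720.00 / 13440.00 = 53.48 mm
Ȳ = 832800.00 / 13440.00 = 61.96 mm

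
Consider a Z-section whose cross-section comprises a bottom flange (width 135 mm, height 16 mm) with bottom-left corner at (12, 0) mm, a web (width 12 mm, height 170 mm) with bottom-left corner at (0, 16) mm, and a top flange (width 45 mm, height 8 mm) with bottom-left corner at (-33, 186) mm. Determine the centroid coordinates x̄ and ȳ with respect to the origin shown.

Part | A | x̄ᵢ | ȳᵢ | A·x̄ᵢ | A·ȳᵢ
bottom flange | 2160.00 | 79.50 | 8.00 | 171720.00 | 17280.00
web | 2040.00 | 6.00 | 101.00 | 12240.00 | 206040.00
top flange | 360.00 | -10.50 | 190.00 | -3780.00 | 68400.00
Σ | 4560.00 |  |  | 180180.00 | 291720.00
x̄ = 180180.00 / 4560.00 = 39.51 mm
ȳ = 291720.00 / 4560.00 = 63.97 mm

x̄ = 39.51 mm, ȳ = 63.97 mm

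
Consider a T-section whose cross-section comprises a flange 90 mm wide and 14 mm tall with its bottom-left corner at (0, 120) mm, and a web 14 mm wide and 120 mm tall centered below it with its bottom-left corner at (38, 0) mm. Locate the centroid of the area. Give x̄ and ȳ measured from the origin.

Part | A | x̄ᵢ | ȳᵢ | A·x̄ᵢ | A·ȳᵢ
web | 1680.00 | 45.00 | 60.00 | 75600.00 | 100800.00
flange | 1260.00 | 45.00 | 127.00 | 56700.00 | 160020.00
Σ | 2940.00 |  |  | 132300.00 | 260820.00
x̄ = 132300.00 / 2940.00 = 45.00 mm
ȳ = 260820.00 / 2940.00 = 88.71 mm

x̄ = 45.00 mm, ȳ = 88.71 mm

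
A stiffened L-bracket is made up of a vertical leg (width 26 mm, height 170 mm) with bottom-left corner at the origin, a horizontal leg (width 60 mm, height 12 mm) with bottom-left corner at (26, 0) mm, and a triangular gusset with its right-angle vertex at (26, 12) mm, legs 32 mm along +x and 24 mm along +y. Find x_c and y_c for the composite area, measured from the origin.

x_c = 20.25 mm, y_c = 70.18 mm

vertical leg: A = 26 × 170 = 4420.00, centroid at (13.00, 85.00).
horizontal leg: A = 60 × 12 = 720.00, centroid at (56.00, 6.00).
gusset: A = ½·32·24 = 384.00, centroid at (36.67, 20.00).
ΣA = 5524.00 mm², ΣAx_c = 111860.00 mm³, ΣAy_c = 387700.00 mm³.
x_c = 111860.00/5524.00 = 20.25 mm; y_c = 387700.00/5524.00 = 70.18 mm.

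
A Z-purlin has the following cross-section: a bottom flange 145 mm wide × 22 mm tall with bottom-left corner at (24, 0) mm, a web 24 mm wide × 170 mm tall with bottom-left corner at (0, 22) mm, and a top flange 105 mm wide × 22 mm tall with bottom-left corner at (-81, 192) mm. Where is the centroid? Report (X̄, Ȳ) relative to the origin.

X̄ = 30.37 mm, Ȳ = 98.18 mm

bottom flange: A = 145 × 22 = 3190.00, centroid at (96.50, 11.00).
web: A = 24 × 170 = 4080.00, centroid at (12.00, 107.00).
top flange: A = 105 × 22 = 2310.00, centroid at (-28.50, 203.00).
ΣA = 9580.00 mm², ΣAX̄ = 290960.00 mm³, ΣAȲ = 940580.00 mm³.
X̄ = 290960.00/9580.00 = 30.37 mm; Ȳ = 940580.00/9580.00 = 98.18 mm.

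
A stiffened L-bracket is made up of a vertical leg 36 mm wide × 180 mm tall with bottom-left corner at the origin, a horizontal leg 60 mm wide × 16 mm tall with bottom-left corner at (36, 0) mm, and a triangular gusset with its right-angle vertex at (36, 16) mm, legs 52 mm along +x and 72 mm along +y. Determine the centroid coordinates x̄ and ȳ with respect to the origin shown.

vertical leg: A = 36 × 180 = 6480.00, centroid at (18.00, 90.00).
horizontal leg: A = 60 × 16 = 960.00, centroid at (66.00, 8.00).
gusset: A = ½·52·72 = 1872.00, centroid at (53.33, 40.00).
ΣA = 9312.00 mm², ΣAx̄ = 279840.00 mm³, ΣAȳ = 665760.00 mm³.
x̄ = 279840.00/9312.00 = 30.05 mm; ȳ = 665760.00/9312.00 = 71.49 mm.

x̄ = 30.05 mm, ȳ = 71.49 mm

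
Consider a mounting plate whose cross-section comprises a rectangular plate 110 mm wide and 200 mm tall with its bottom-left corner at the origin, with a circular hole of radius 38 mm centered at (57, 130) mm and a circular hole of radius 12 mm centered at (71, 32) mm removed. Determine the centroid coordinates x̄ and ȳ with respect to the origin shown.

x̄ = 54.04 mm, ȳ = 93.81 mm

plate: A = 110 × 200 = 22000.00, centroid at (55.00, 100.00).
hole 1: A = −π·38² = -4536.46, centroid at (57.00, 130.00).
hole 2: A = −π·12² = -452.39, centroid at (71.00, 32.00).
ΣA = 17011.15 mm²
ΣAx̄ = (22000.00)(55.00) + (-4536.46)(57.00) + (-452.39)(71.00) = 919302.15 mm³
ΣAȳ = (22000.00)(100.00) + (-4536.46)(130.00) + (-452.39)(32.00) = 1595783.77 mm³
x̄ = 919302.15 / 17011.15 = 54.04 mm
ȳ = 1595783.77 / 17011.15 = 93.81 mm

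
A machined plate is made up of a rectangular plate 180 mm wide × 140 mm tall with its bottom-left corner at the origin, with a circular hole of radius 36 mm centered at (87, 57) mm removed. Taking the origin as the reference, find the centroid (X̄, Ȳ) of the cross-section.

X̄ = 90.58 mm, Ȳ = 72.51 mm

plate: A = 180 × 140 = 25200.00, centroid at (90.00, 70.00).
hole: A = −π·36² = -4071.50, centroid at (87.00, 57.00).
ΣA = 21128.50 mm²
ΣAX̄ = (25200.00)(90.00) + (-4071.50)(87.00) = 1913779.15 mm³
ΣAȲ = (25200.00)(70.00) + (-4071.50)(57.00) = 1531924.27 mm³
X̄ = 1913779.15 / 21128.50 = 90.58 mm
Ȳ = 1531924.27 / 21128.50 = 72.51 mm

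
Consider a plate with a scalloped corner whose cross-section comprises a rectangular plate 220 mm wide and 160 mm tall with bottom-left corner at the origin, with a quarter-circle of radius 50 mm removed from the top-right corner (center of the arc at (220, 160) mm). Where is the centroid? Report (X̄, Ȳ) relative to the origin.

X̄ = 104.76 mm, Ȳ = 76.53 mm

plate: A = 220 × 160 = 35200.00, centroid at (110.00, 80.00).
removed quarter-circle: A = −¼π·50² = -1963.50, centroid at (198.78, 138.78).
ΣA = 33236.50 mm²
ΣAX̄ = (35200.00)(110.00) + (-1963.50)(198.78) = 3481697.68 mm³
ΣAȲ = (35200.00)(80.00) + (-1963.50)(138.78) = 2543507.40 mm³
X̄ = 3481697.68 / 33236.50 = 104.76 mm
Ȳ = 2543507.40 / 33236.50 = 76.53 mm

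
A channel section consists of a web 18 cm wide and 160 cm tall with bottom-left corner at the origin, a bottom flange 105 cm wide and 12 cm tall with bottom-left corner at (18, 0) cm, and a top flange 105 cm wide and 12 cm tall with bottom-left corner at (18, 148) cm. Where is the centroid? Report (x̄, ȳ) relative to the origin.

web: A = 18 × 160 = 2880.00, centroid at (9.00, 80.00).
bottom flange: A = 105 × 12 = 1260.00, centroid at (70.50, 6.00).
top flange: A = 105 × 12 = 1260.00, centroid at (70.50, 154.00).
ΣA = 5400.00 cm², ΣAx̄ = 203580.00 cm³, ΣAȳ = 432000.00 cm³.
x̄ = 203580.00/5400.00 = 37.70 cm; ȳ = 432000.00/5400.00 = 80.00 cm.

x̄ = 37.70 cm, ȳ = 80.00 cm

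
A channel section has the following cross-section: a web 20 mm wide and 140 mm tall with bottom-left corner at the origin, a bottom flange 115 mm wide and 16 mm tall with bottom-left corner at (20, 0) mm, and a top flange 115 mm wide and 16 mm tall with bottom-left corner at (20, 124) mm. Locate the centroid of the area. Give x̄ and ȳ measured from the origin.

x̄ = 48.33 mm, ȳ = 70.00 mm

web: A = 20 × 140 = 2800.00, centroid at (10.00, 70.00).
bottom flange: A = 115 × 16 = 1840.00, centroid at (77.50, 8.00).
top flange: A = 115 × 16 = 1840.00, centroid at (77.50, 132.00).
ΣA = 6480.00 mm²
ΣAx̄ = (2800.00)(10.00) + (1840.00)(77.50) + (1840.00)(77.50) = 313200.00 mm³
ΣAȳ = (2800.00)(70.00) + (1840.00)(8.00) + (1840.00)(132.00) = 453600.00 mm³
x̄ = 313200.00 / 6480.00 = 48.33 mm
ȳ = 453600.00 / 6480.00 = 70.00 mm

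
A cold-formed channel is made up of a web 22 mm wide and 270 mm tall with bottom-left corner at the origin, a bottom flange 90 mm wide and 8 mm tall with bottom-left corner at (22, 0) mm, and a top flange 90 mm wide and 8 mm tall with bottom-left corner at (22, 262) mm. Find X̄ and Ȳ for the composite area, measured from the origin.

web: A = 22 × 270 = 5940.00, centroid at (11.00, 135.00).
bottom flange: A = 90 × 8 = 720.00, centroid at (67.00, 4.00).
top flange: A = 90 × 8 = 720.00, centroid at (67.00, 266.00).
ΣA = 7380.00 mm²
ΣAX̄ = (5940.00)(11.00) + (720.00)(67.00) + (720.00)(67.00) = 161820.00 mm³
ΣAȲ = (5940.00)(135.00) + (720.00)(4.00) + (720.00)(266.00) = 996300.00 mm³
X̄ = 161820.00 / 7380.00 = 21.93 mm
Ȳ = 996300.00 / 7380.00 = 135.00 mm

X̄ = 21.93 mm, Ȳ = 135.00 mm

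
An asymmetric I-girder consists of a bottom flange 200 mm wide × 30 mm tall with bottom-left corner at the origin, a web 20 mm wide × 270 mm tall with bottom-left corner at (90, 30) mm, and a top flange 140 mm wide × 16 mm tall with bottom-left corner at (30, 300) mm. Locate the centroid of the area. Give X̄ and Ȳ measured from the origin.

X̄ = 100.00 mm, Ȳ = 122.50 mm

bottom flange: A = 200 × 30 = 6000.00, centroid at (100.00, 15.00).
web: A = 20 × 270 = 5400.00, centroid at (100.00, 165.00).
top flange: A = 140 × 16 = 2240.00, centroid at (100.00, 308.00).
ΣA = 13640.00 mm², ΣAX̄ = 1364000.00 mm³, ΣAȲ = 1670920.00 mm³.
X̄ = 1364000.00/13640.00 = 100.00 mm; Ȳ = 1670920.00/13640.00 = 122.50 mm.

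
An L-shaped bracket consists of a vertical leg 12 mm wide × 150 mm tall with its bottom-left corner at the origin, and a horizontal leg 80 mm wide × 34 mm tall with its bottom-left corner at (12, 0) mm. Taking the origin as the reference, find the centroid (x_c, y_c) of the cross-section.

x_c = 33.68 mm, y_c = 40.10 mm

vertical leg: A = 12 × 150 = 1800.00, centroid at (6.00, 75.00).
horizontal leg: A = 80 × 34 = 2720.00, centroid at (52.00, 17.00).
ΣA = 4520.00 mm²
ΣAx_c = (1800.00)(6.00) + (2720.00)(52.00) = 152240.00 mm³
ΣAy_c = (1800.00)(75.00) + (2720.00)(17.00) = 181240.00 mm³
x_c = 152240.00 / 4520.00 = 33.68 mm
y_c = 181240.00 / 4520.00 = 40.10 mm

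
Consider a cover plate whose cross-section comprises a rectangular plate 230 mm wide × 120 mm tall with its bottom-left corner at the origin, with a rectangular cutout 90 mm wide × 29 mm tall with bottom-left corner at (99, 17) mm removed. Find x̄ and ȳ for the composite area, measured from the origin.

x̄ = 111.97 mm, ȳ = 62.98 mm

Part | A | x̄ᵢ | ȳᵢ | A·x̄ᵢ | A·ȳᵢ
plate | 27600.00 | 115.00 | 60.00 | 3174000.00 | 1656000.00
hole | -2610.00 | 144.00 | 31.50 | -375840.00 | -82215.00
Σ | 24990.00 |  |  | 2798160.00 | 1573785.00
x̄ = 2798160.00 / 24990.00 = 111.97 mm
ȳ = 1573785.00 / 24990.00 = 62.98 mm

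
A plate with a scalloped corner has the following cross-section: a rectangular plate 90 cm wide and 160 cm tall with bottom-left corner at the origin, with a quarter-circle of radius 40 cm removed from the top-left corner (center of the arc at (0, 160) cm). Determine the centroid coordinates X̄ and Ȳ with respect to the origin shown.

Part | A | x̄ᵢ | ȳᵢ | A·x̄ᵢ | A·ȳᵢ
plate | 14400.00 | 45.00 | 80.00 | 648000.00 | 1152000.00
removed quarter-circle | -1256.64 | 16.98 | 143.02 | -21333.33 | -179728.60
Σ | 13143.36 |  |  | 626666.67 | 972271.40
X̄ = 626666.67 / 13143.36 = 47.68 cm
Ȳ = 972271.40 / 13143.36 = 73.97 cm

X̄ = 47.68 cm, Ȳ = 73.97 cm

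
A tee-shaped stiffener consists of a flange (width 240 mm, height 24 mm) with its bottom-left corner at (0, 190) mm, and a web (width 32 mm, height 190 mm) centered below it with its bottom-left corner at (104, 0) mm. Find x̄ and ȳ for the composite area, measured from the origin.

x̄ = 120.00 mm, ȳ = 147.05 mm

web: A = 32 × 190 = 6080.00, centroid at (120.00, 95.00).
flange: A = 240 × 24 = 5760.00, centroid at (120.00, 202.00).
ΣA = 11840.00 mm², ΣAx̄ = 1420800.00 mm³, ΣAȳ = 1741120.00 mm³.
x̄ = 1420800.00/11840.00 = 120.00 mm; ȳ = 1741120.00/11840.00 = 147.05 mm.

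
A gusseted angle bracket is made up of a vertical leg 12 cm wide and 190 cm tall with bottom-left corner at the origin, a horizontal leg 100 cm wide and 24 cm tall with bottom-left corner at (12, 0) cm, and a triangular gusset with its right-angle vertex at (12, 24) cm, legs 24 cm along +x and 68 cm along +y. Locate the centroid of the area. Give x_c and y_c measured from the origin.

Part | A | x̄ᵢ | ȳᵢ | A·x̄ᵢ | A·ȳᵢ
vertical leg | 2280.00 | 6.00 | 95.00 | 13680.00 | 216600.00
horizontal leg | 2400.00 | 62.00 | 12.00 | 148800.00 | 28800.00
gusset | 816.00 | 20.00 | 46.67 | 16320.00 | 38080.00
Σ | 5496.00 |  |  | 178800.00 | 283480.00
x_c = 178800.00 / 5496.00 = 32.53 cm
y_c = 283480.00 / 5496.00 = 51.58 cm

x_c = 32.53 cm, y_c = 51.58 cm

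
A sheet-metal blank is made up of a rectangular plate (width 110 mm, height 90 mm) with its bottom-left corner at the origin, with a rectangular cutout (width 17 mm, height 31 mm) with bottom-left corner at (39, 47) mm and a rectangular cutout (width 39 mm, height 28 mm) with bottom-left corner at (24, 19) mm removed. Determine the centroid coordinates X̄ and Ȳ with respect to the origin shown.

X̄ = 56.99 mm, Ȳ = 45.47 mm

plate: A = 110 × 90 = 9900.00, centroid at (55.00, 45.00).
hole 1: A = −(17 × 31) = -527.00, centroid at (47.50, 62.50).
hole 2: A = −(39 × 28) = -1092.00, centroid at (43.50, 33.00).
ΣA = 8281.00 mm², ΣAX̄ = 471965.50 mm³, ΣAȲ = 376526.50 mm³.
X̄ = 471965.50/8281.00 = 56.99 mm; Ȳ = 376526.50/8281.00 = 45.47 mm.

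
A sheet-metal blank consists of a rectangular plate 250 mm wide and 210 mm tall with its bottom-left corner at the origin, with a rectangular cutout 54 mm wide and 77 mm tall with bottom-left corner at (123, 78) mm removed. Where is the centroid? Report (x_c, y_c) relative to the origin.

x_c = 122.85 mm, y_c = 104.01 mm

plate: A = 250 × 210 = 52500.00, centroid at (125.00, 105.00).
hole: A = −(54 × 77) = -4158.00, centroid at (150.00, 116.50).
ΣA = 48342.00 mm²
ΣAx_c = (52500.00)(125.00) + (-4158.00)(150.00) = 5938800.00 mm³
ΣAy_c = (52500.00)(105.00) + (-4158.00)(116.50) = 5028093.00 mm³
x_c = 5938800.00 / 48342.00 = 122.85 mm
y_c = 5028093.00 / 48342.00 = 104.01 mm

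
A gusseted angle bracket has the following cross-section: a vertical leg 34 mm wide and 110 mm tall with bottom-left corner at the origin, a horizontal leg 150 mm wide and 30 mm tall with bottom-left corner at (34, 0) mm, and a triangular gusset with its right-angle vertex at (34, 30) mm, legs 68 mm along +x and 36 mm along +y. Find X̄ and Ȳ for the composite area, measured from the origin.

X̄ = 65.87 mm, Ȳ = 34.30 mm

vertical leg: A = 34 × 110 = 3740.00, centroid at (17.00, 55.00).
horizontal leg: A = 150 × 30 = 4500.00, centroid at (109.00, 15.00).
gusset: A = ½·68·36 = 1224.00, centroid at (56.67, 42.00).
ΣA = 9464.00 mm²
ΣAX̄ = (3740.00)(17.00) + (4500.00)(109.00) + (1224.00)(56.67) = 623440.00 mm³
ΣAȲ = (3740.00)(55.00) + (4500.00)(15.00) + (1224.00)(42.00) = 324608.00 mm³
X̄ = 623440.00 / 9464.00 = 65.87 mm
Ȳ = 324608.00 / 9464.00 = 34.30 mm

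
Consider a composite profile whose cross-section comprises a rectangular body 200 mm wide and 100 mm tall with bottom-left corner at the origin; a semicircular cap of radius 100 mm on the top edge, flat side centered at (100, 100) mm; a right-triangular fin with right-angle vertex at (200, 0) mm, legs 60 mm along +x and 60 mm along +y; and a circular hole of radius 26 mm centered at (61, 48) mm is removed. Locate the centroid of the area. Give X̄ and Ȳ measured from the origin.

rectangular body: A = 200 × 100 = 20000.00, centroid at (100.00, 50.00).
semicircular top: A = ½π·100² = 15707.96, centroid at (100.00, 142.44).
triangular fin: A = ½·60·60 = 1800.00, centroid at (220.00, 20.00).
hole: A = −π·26² = -2123.72, centroid at (61.00, 48.00).
ΣA = 35384.25 mm², ΣAX̄ = 3837249.61 mm³, ΣAȲ = 3171524.60 mm³.
X̄ = 3837249.61/35384.25 = 108.45 mm; Ȳ = 3171524.60/35384.25 = 89.63 mm.

X̄ = 108.45 mm, Ȳ = 89.63 mm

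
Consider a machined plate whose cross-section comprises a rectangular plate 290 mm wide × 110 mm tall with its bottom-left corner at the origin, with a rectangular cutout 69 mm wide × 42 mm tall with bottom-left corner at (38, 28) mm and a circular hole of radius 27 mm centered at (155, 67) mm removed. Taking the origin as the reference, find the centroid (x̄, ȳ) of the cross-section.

x̄ = 152.01 mm, ȳ = 54.62 mm

plate: A = 290 × 110 = 31900.00, centroid at (145.00, 55.00).
hole 1: A = −(69 × 42) = -2898.00, centroid at (72.50, 49.00).
hole 2: A = −π·27² = -2290.22, centroid at (155.00, 67.00).
ΣA = 26711.78 mm², ΣAx̄ = 4060410.74 mm³, ΣAȳ = 1459053.19 mm³.
x̄ = 4060410.74/26711.78 = 152.01 mm; ȳ = 1459053.19/26711.78 = 54.62 mm.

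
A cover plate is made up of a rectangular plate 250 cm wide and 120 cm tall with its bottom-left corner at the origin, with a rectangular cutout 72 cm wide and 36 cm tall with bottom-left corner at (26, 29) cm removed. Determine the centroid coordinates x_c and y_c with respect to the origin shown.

x_c = 130.96 cm, y_c = 61.23 cm

plate: A = 250 × 120 = 30000.00, centroid at (125.00, 60.00).
hole: A = −(72 × 36) = -2592.00, centroid at (62.00, 47.00).
ΣA = 27408.00 cm², ΣAx_c = 3589296.00 cm³, ΣAy_c = 1678176.00 cm³.
x_c = 3589296.00/27408.00 = 130.96 cm; y_c = 1678176.00/27408.00 = 61.23 cm.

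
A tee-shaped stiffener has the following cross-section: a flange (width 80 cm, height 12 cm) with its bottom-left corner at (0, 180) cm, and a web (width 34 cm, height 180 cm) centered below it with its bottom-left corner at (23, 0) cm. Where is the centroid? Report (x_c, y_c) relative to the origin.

web: A = 34 × 180 = 6120.00, centroid at (40.00, 90.00).
flange: A = 80 × 12 = 960.00, centroid at (40.00, 186.00).
ΣA = 7080.00 cm²
ΣAx_c = (6120.00)(40.00) + (960.00)(40.00) = 283200.00 cm³
ΣAy_c = (6120.00)(90.00) + (960.00)(186.00) = 729360.00 cm³
x_c = 283200.00 / 7080.00 = 40.00 cm
y_c = 729360.00 / 7080.00 = 103.02 cm

x_c = 40.00 cm, y_c = 103.02 cm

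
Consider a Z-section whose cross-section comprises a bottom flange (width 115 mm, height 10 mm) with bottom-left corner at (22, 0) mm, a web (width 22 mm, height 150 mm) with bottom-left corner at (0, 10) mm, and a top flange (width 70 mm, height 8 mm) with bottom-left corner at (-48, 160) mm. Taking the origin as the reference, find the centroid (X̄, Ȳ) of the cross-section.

X̄ = 24.04 mm, Ȳ = 75.47 mm

bottom flange: A = 115 × 10 = 1150.00, centroid at (79.50, 5.00).
web: A = 22 × 150 = 3300.00, centroid at (11.00, 85.00).
top flange: A = 70 × 8 = 560.00, centroid at (-13.00, 164.00).
ΣA = 5010.00 mm²
ΣAX̄ = (1150.00)(79.50) + (3300.00)(11.00) + (560.00)(-13.00) = 120445.00 mm³
ΣAȲ = (1150.00)(5.00) + (3300.00)(85.00) + (560.00)(164.00) = 378090.00 mm³
X̄ = 120445.00 / 5010.00 = 24.04 mm
Ȳ = 378090.00 / 5010.00 = 75.47 mm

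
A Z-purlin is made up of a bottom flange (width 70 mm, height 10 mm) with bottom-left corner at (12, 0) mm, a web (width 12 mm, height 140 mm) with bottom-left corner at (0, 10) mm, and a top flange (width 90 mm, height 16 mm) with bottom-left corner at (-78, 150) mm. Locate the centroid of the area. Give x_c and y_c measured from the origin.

x_c = -1.19 mm, y_c = 95.66 mm

Part | A | x̄ᵢ | ȳᵢ | A·x̄ᵢ | A·ȳᵢ
bottom flange | 700.00 | 47.00 | 5.00 | 32900.00 | 3500.00
web | 1680.00 | 6.00 | 80.00 | 10080.00 | 134400.00
top flange | 1440.00 | -33.00 | 158.00 | -47520.00 | 227520.00
Σ | 3820.00 |  |  | -4540.00 | 365420.00
x_c = -4540.00 / 3820.00 = -1.19 mm
y_c = 365420.00 / 3820.00 = 95.66 mm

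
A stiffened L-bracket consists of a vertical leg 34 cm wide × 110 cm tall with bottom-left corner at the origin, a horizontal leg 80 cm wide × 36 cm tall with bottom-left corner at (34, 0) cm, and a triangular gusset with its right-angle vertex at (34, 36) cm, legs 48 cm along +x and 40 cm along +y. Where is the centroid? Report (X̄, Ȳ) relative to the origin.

vertical leg: A = 34 × 110 = 3740.00, centroid at (17.00, 55.00).
horizontal leg: A = 80 × 36 = 2880.00, centroid at (74.00, 18.00).
gusset: A = ½·48·40 = 960.00, centroid at (50.00, 49.33).
ΣA = 7580.00 cm², ΣAX̄ = 324700.00 cm³, ΣAȲ = 304900.00 cm³.
X̄ = 324700.00/7580.00 = 42.84 cm; Ȳ = 304900.00/7580.00 = 40.22 cm.

X̄ = 42.84 cm, Ȳ = 40.22 cm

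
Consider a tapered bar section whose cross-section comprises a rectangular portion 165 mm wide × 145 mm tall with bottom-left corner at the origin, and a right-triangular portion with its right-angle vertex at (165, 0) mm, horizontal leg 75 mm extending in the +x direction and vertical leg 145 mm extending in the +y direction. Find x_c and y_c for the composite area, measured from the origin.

x_c = 102.41 mm, y_c = 68.02 mm

rectangular portion: A = 165 × 145 = 23925.00, centroid at (82.50, 72.50).
triangular portion: A = ½·75·145 = 5437.50, centroid at (190.00, 48.33).
ΣA = 29362.50 mm², ΣAx_c = 3006937.50 mm³, ΣAy_c = 1997375.00 mm³.
x_c = 3006937.50/29362.50 = 102.41 mm; y_c = 1997375.00/29362.50 = 68.02 mm.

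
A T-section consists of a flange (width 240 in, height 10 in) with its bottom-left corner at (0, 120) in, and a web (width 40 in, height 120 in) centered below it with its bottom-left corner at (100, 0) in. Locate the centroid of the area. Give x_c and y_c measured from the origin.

web: A = 40 × 120 = 4800.00, centroid at (120.00, 60.00).
flange: A = 240 × 10 = 2400.00, centroid at (120.00, 125.00).
ΣA = 7200.00 in²
ΣAx_c = (4800.00)(120.00) + (2400.00)(120.00) = 864000.00 in³
ΣAy_c = (4800.00)(60.00) + (2400.00)(125.00) = 588000.00 in³
x_c = 864000.00 / 7200.00 = 120.00 in
y_c = 588000.00 / 7200.00 = 81.67 in

x_c = 120.00 in, y_c = 81.67 in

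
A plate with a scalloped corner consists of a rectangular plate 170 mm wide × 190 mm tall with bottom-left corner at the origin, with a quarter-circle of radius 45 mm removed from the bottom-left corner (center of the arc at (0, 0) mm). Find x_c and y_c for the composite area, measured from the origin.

Part | A | x̄ᵢ | ȳᵢ | A·x̄ᵢ | A·ȳᵢ
plate | 32300.00 | 85.00 | 95.00 | 2745500.00 | 3068500.00
removed quarter-circle | -1590.43 | 19.10 | 19.10 | -30375.00 | -30375.00
Σ | 30709.57 |  |  | 2715125.00 | 3038125.00
x_c = 2715125.00 / 30709.57 = 88.41 mm
y_c = 3038125.00 / 30709.57 = 98.93 mm

x_c = 88.41 mm, y_c = 98.93 mm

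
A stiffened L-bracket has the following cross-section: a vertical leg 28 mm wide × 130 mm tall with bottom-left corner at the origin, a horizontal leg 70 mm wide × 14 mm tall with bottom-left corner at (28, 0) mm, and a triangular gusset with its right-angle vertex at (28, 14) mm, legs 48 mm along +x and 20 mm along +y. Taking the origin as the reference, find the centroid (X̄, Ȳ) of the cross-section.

Part | A | x̄ᵢ | ȳᵢ | A·x̄ᵢ | A·ȳᵢ
vertical leg | 3640.00 | 14.00 | 65.00 | 50960.00 | 236600.00
horizontal leg | 980.00 | 63.00 | 7.00 | 61740.00 | 6860.00
gusset | 480.00 | 44.00 | 20.67 | 21120.00 | 9920.00
Σ | 5100.00 |  |  | 133820.00 | 253380.00
X̄ = 133820.00 / 5100.00 = 26.24 mm
Ȳ = 253380.00 / 5100.00 = 49.68 mm

X̄ = 26.24 mm, Ȳ = 49.68 mm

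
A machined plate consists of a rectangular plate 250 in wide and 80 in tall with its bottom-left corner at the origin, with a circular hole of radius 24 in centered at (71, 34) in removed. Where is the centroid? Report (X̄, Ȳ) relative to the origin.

plate: A = 250 × 80 = 20000.00, centroid at (125.00, 40.00).
hole: A = −π·24² = -1809.56, centroid at (71.00, 34.00).
ΣA = 18190.44 in²
ΣAX̄ = (20000.00)(125.00) + (-1809.56)(71.00) = 2371521.43 in³
ΣAȲ = (20000.00)(40.00) + (-1809.56)(34.00) = 738475.05 in³
X̄ = 2371521.43 / 18190.44 = 130.37 in
Ȳ = 738475.05 / 18190.44 = 40.60 in

X̄ = 130.37 in, Ȳ = 40.60 in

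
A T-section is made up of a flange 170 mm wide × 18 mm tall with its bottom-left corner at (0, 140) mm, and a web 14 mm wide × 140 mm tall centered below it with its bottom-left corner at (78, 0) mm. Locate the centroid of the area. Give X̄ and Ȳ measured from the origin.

X̄ = 85.00 mm, Ȳ = 118.16 mm

web: A = 14 × 140 = 1960.00, centroid at (85.00, 70.00).
flange: A = 170 × 18 = 3060.00, centroid at (85.00, 149.00).
ΣA = 5020.00 mm², ΣAX̄ = 426700.00 mm³, ΣAȲ = 593140.00 mm³.
X̄ = 426700.00/5020.00 = 85.00 mm; Ȳ = 593140.00/5020.00 = 118.16 mm.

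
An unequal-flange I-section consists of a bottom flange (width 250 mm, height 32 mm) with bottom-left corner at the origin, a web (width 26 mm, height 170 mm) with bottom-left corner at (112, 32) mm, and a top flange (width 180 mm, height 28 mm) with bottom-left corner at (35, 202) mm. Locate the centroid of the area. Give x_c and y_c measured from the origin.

bottom flange: A = 250 × 32 = 8000.00, centroid at (125.00, 16.00).
web: A = 26 × 170 = 4420.00, centroid at (125.00, 117.00).
top flange: A = 180 × 28 = 5040.00, centroid at (125.00, 216.00).
ΣA = 17460.00 mm²
ΣAx_c = (8000.00)(125.00) + (4420.00)(125.00) + (5040.00)(125.00) = 2182500.00 mm³
ΣAy_c = (8000.00)(16.00) + (4420.00)(117.00) + (5040.00)(216.00) = 1733780.00 mm³
x_c = 2182500.00 / 17460.00 = 125.00 mm
y_c = 1733780.00 / 17460.00 = 99.30 mm

x_c = 125.00 mm, y_c = 99.30 mm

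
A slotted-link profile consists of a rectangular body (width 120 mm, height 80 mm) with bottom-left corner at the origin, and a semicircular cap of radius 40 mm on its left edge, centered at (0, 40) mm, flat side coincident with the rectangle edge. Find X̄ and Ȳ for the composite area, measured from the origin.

rectangular body: A = 120 × 80 = 9600.00, centroid at (60.00, 40.00).
semicircular end: A = ½π·40² = 2513.27, centroid at (-16.98, 40.00).
ΣA = 12113.27 mm²
ΣAX̄ = (9600.00)(60.00) + (2513.27)(-16.98) = 533333.33 mm³
ΣAȲ = (9600.00)(40.00) + (2513.27)(40.00) = 484530.96 mm³
X̄ = 533333.33 / 12113.27 = 44.03 mm
Ȳ = 484530.96 / 12113.27 = 40.00 mm

X̄ = 44.03 mm, Ȳ = 40.00 mm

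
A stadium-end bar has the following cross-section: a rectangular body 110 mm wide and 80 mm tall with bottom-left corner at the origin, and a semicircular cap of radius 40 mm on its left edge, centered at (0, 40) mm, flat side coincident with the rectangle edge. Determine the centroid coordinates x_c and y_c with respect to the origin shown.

rectangular body: A = 110 × 80 = 8800.00, centroid at (55.00, 40.00).
semicircular end: A = ½π·40² = 2513.27, centroid at (-16.98, 40.00).
ΣA = 11313.27 mm²
ΣAx_c = (8800.00)(55.00) + (2513.27)(-16.98) = 441333.33 mm³
ΣAy_c = (8800.00)(40.00) + (2513.27)(40.00) = 452530.96 mm³
x_c = 441333.33 / 11313.27 = 39.01 mm
y_c = 452530.96 / 11313.27 = 40.00 mm

x_c = 39.01 mm, y_c = 40.00 mm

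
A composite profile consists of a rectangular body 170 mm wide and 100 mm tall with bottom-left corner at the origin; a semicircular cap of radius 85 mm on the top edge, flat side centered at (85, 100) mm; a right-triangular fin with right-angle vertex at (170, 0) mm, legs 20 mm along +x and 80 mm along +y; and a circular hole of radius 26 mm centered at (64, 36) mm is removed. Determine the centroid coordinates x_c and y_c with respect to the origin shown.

Part | A | x̄ᵢ | ȳᵢ | A·x̄ᵢ | A·ȳᵢ
rectangular body | 17000.00 | 85.00 | 50.00 | 1445000.00 | 850000.00
semicircular top | 11349.00 | 85.00 | 136.08 | 964665.29 | 1544317.01
triangular fin | 800.00 | 176.67 | 26.67 | 141333.33 | 21333.33
hole | -2123.72 | 64.00 | 36.00 | -135917.86 | -76453.80
Σ | 27025.29 |  |  | 2415080.76 | 2339196.55
x_c = 2415080.76 / 27025.29 = 89.36 mm
y_c = 2339196.55 / 27025.29 = 86.56 mm

x_c = 89.36 mm, y_c = 86.56 mm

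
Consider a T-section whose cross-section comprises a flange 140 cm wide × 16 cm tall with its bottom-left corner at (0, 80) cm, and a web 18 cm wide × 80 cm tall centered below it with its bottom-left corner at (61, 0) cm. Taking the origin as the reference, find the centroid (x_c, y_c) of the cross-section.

web: A = 18 × 80 = 1440.00, centroid at (70.00, 40.00).
flange: A = 140 × 16 = 2240.00, centroid at (70.00, 88.00).
ΣA = 3680.00 cm²
ΣAx_c = (1440.00)(70.00) + (2240.00)(70.00) = 257600.00 cm³
ΣAy_c = (1440.00)(40.00) + (2240.00)(88.00) = 254720.00 cm³
x_c = 257600.00 / 3680.00 = 70.00 cm
y_c = 254720.00 / 3680.00 = 69.22 cm

x_c = 70.00 cm, y_c = 69.22 cm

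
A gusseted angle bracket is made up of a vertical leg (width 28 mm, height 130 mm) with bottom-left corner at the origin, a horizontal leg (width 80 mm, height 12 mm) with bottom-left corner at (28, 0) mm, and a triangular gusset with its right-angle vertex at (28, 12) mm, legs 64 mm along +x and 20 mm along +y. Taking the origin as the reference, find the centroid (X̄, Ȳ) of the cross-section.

Part | A | x̄ᵢ | ȳᵢ | A·x̄ᵢ | A·ȳᵢ
vertical leg | 3640.00 | 14.00 | 65.00 | 50960.00 | 236600.00
horizontal leg | 960.00 | 68.00 | 6.00 | 65280.00 | 5760.00
gusset | 640.00 | 49.33 | 18.67 | 31573.33 | 11946.67
Σ | 5240.00 |  |  | 147813.33 | 254306.67
X̄ = 147813.33 / 5240.00 = 28.21 mm
Ȳ = 254306.67 / 5240.00 = 48.53 mm

X̄ = 28.21 mm, Ȳ = 48.53 mm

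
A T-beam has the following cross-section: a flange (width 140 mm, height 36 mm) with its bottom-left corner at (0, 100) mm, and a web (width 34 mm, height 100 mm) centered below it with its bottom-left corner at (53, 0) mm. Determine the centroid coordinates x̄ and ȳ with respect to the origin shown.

x̄ = 70.00 mm, ȳ = 90.61 mm

web: A = 34 × 100 = 3400.00, centroid at (70.00, 50.00).
flange: A = 140 × 36 = 5040.00, centroid at (70.00, 118.00).
ΣA = 8440.00 mm², ΣAx̄ = 590800.00 mm³, ΣAȳ = 764720.00 mm³.
x̄ = 590800.00/8440.00 = 70.00 mm; ȳ = 764720.00/8440.00 = 90.61 mm.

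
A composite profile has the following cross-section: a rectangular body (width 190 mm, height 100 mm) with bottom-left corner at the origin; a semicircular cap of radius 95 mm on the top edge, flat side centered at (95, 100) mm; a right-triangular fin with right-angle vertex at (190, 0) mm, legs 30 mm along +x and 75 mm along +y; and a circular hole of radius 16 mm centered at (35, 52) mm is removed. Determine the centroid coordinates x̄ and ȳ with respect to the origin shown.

Part | A | x̄ᵢ | ȳᵢ | A·x̄ᵢ | A·ȳᵢ
rectangular body | 19000.00 | 95.00 | 50.00 | 1805000.00 | 950000.00
semicircular top | 14176.44 | 95.00 | 140.32 | 1346761.50 | 1989227.02
triangular fin | 1125.00 | 200.00 | 25.00 | 225000.00 | 28125.00
hole | -804.25 | 35.00 | 52.00 | -28148.67 | -41820.88
Σ | 33497.19 |  |  | 3348612.83 | 2925531.14
x̄ = 3348612.83 / 33497.19 = 99.97 mm
ȳ = 2925531.14 / 33497.19 = 87.34 mm

x̄ = 99.97 mm, ȳ = 87.34 mm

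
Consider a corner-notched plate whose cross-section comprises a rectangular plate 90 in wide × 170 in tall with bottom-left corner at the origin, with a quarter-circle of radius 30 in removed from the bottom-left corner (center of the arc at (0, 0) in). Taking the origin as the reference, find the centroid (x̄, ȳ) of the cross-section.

plate: A = 90 × 170 = 15300.00, centroid at (45.00, 85.00).
removed quarter-circle: A = −¼π·30² = -706.86, centroid at (12.73, 12.73).
ΣA = 14593.14 in², ΣAx̄ = 679500.00 in³, ΣAȳ = 1291500.00 in³.
x̄ = 679500.00/14593.14 = 46.56 in; ȳ = 1291500.00/14593.14 = 88.50 in.

x̄ = 46.56 in, ȳ = 88.50 in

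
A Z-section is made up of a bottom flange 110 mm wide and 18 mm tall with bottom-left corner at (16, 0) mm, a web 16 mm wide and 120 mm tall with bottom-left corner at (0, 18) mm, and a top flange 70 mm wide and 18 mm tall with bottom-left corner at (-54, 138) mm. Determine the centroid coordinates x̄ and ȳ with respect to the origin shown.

x̄ = 25.58 mm, ȳ = 68.37 mm

bottom flange: A = 110 × 18 = 1980.00, centroid at (71.00, 9.00).
web: A = 16 × 120 = 1920.00, centroid at (8.00, 78.00).
top flange: A = 70 × 18 = 1260.00, centroid at (-19.00, 147.00).
ΣA = 5160.00 mm²
ΣAx̄ = (1980.00)(71.00) + (1920.00)(8.00) + (1260.00)(-19.00) = 132000.00 mm³
ΣAȳ = (1980.00)(9.00) + (1920.00)(78.00) + (1260.00)(147.00) = 352800.00 mm³
x̄ = 132000.00 / 5160.00 = 25.58 mm
ȳ = 352800.00 / 5160.00 = 68.37 mm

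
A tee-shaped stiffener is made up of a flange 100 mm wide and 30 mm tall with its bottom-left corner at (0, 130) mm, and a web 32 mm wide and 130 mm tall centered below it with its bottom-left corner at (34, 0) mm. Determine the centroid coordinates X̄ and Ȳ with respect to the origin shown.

web: A = 32 × 130 = 4160.00, centroid at (50.00, 65.00).
flange: A = 100 × 30 = 3000.00, centroid at (50.00, 145.00).
ΣA = 7160.00 mm²
ΣAX̄ = (4160.00)(50.00) + (3000.00)(50.00) = 358000.00 mm³
ΣAȲ = (4160.00)(65.00) + (3000.00)(145.00) = 705400.00 mm³
X̄ = 358000.00 / 7160.00 = 50.00 mm
Ȳ = 705400.00 / 7160.00 = 98.52 mm

X̄ = 50.00 mm, Ȳ = 98.52 mm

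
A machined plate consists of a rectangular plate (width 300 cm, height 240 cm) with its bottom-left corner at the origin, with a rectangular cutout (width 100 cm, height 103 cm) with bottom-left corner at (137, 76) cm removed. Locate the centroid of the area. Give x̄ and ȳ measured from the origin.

plate: A = 300 × 240 = 72000.00, centroid at (150.00, 120.00).
hole: A = −(100 × 103) = -10300.00, centroid at (187.00, 127.50).
ΣA = 61700.00 cm²
ΣAx̄ = (72000.00)(150.00) + (-10300.00)(187.00) = 8873900.00 cm³
ΣAȳ = (72000.00)(120.00) + (-10300.00)(127.50) = 7326750.00 cm³
x̄ = 8873900.00 / 61700.00 = 143.82 cm
ȳ = 7326750.00 / 61700.00 = 118.75 cm

x̄ = 143.82 cm, ȳ = 118.75 cm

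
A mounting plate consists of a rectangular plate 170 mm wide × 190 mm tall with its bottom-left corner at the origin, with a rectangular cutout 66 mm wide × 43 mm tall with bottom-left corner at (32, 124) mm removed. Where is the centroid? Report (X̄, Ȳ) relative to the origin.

X̄ = 86.93 mm, Ȳ = 90.14 mm

plate: A = 170 × 190 = 32300.00, centroid at (85.00, 95.00).
hole: A = −(66 × 43) = -2838.00, centroid at (65.00, 145.50).
ΣA = 29462.00 mm², ΣAX̄ = 2561030.00 mm³, ΣAȲ = 2655571.00 mm³.
X̄ = 2561030.00/29462.00 = 86.93 mm; Ȳ = 2655571.00/29462.00 = 90.14 mm.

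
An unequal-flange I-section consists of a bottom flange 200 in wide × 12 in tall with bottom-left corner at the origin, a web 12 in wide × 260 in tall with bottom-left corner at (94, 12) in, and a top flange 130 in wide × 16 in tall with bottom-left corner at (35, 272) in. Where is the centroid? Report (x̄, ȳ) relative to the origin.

x̄ = 100.00 in, ȳ = 136.82 in

bottom flange: A = 200 × 12 = 2400.00, centroid at (100.00, 6.00).
web: A = 12 × 260 = 3120.00, centroid at (100.00, 142.00).
top flange: A = 130 × 16 = 2080.00, centroid at (100.00, 280.00).
ΣA = 7600.00 in²
ΣAx̄ = (2400.00)(100.00) + (3120.00)(100.00) + (2080.00)(100.00) = 760000.00 in³
ΣAȳ = (2400.00)(6.00) + (3120.00)(142.00) + (2080.00)(280.00) = 1039840.00 in³
x̄ = 760000.00 / 7600.00 = 100.00 in
ȳ = 1039840.00 / 7600.00 = 136.82 in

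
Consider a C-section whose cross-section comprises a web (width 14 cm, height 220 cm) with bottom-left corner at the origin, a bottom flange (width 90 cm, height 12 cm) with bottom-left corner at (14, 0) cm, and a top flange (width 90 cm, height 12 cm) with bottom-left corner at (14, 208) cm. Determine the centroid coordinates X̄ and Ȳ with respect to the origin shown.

X̄ = 28.44 cm, Ȳ = 110.00 cm

Part | A | x̄ᵢ | ȳᵢ | A·x̄ᵢ | A·ȳᵢ
web | 3080.00 | 7.00 | 110.00 | 21560.00 | 338800.00
bottom flange | 1080.00 | 59.00 | 6.00 | 63720.00 | 6480.00
top flange | 1080.00 | 59.00 | 214.00 | 63720.00 | 231120.00
Σ | 5240.00 |  |  | 149000.00 | 576400.00
X̄ = 149000.00 / 5240.00 = 28.44 cm
Ȳ = 576400.00 / 5240.00 = 110.00 cm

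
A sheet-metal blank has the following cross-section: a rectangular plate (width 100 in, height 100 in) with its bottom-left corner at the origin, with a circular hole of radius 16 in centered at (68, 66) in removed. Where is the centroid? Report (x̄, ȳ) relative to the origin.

x̄ = 48.43 in, ȳ = 48.60 in

Part | A | x̄ᵢ | ȳᵢ | A·x̄ᵢ | A·ȳᵢ
plate | 10000.00 | 50.00 | 50.00 | 500000.00 | 500000.00
hole | -804.25 | 68.00 | 66.00 | -54688.84 | -53080.35
Σ | 9195.75 |  |  | 445311.16 | 446919.65
x̄ = 445311.16 / 9195.75 = 48.43 in
ȳ = 446919.65 / 9195.75 = 48.60 in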